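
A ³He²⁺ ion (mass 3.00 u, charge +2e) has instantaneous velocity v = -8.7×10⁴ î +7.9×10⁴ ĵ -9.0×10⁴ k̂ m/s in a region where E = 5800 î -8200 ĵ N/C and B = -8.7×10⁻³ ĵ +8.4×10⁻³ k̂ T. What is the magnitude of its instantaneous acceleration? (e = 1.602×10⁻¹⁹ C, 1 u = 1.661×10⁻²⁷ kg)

v×B = (-119, 731, 757) N/C.
E + v×B = (5680, -7470, 757) N/C.
F = q(E + v×B) = (3.204×10⁻¹⁹ C)·(5680, -7470, 757) = (1.82×10⁻¹⁵, -2.39×10⁻¹⁵, 2.43×10⁻¹⁶) N.
|a| = |F|/m = 3.016×10⁻¹⁵/4.983×10⁻²⁷ ≈ 6.05×10¹¹ m/s².

|a| ≈ 6.05×10¹¹ m/s²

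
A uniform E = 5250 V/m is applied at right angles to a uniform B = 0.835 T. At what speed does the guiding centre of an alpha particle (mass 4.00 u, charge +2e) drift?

v_d ≈ 6290 m/s

In crossed fields the guiding centre drifts at v_d = |E×B|/B² = E/B, independent of charge and mass.
v_d = 5250/0.835 = 6290 m/s.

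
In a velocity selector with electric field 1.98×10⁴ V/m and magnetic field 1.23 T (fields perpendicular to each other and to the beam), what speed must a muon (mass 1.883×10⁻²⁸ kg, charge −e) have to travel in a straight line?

v = 1.61×10⁴ m/s

Zero net Lorentz force requires |qE| = |q v×B|, i.e. E = vB.
v = E/B = 1.98×10⁴/1.23 = 1.61×10⁴ m/s.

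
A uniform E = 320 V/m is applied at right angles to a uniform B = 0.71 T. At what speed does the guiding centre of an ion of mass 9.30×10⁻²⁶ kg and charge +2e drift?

The steady drift has the magnetic force balancing the electric force, so v_d = E/B.
v_d = 320/0.71 = 450 m/s.

v_d ≈ 450 m/s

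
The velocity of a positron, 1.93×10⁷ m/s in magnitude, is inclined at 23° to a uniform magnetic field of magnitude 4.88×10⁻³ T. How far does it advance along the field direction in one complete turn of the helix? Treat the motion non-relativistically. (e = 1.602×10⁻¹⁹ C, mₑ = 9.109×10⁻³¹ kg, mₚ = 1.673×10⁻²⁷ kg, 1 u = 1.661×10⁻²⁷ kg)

p ≈ 0.130 m

v∥ = v cosθ = 1.93×10⁷·cos23° ≈ 1.777×10⁷ m/s.
T = 2πm/(|q|B) = 2π(9.109×10⁻³¹)/((1.602×10⁻¹⁹)(4.88×10⁻³)) ≈ 7.321×10⁻⁹ s.
pitch = v∥ T = (1.777×10⁷)(7.321×10⁻⁹) ≈ 0.130 m.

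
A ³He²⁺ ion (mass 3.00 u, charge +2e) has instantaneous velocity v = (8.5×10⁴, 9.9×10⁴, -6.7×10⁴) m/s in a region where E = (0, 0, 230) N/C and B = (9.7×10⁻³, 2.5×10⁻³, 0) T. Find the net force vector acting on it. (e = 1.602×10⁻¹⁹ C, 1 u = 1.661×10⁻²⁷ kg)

v×B = (168, -650, -748) N/C.
E + v×B = (168, -650, -518) N/C.
F = q(E + v×B) = (3.204×10⁻¹⁹ C)·(168, -650, -518) = (5.37×10⁻¹⁷, -2.08×10⁻¹⁶, -1.66×10⁻¹⁶) N.

F ≈ (5.37×10⁻¹⁷, -2.08×10⁻¹⁶, -1.66×10⁻¹⁶) N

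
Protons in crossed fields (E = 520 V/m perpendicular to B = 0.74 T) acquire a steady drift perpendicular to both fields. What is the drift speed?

In crossed fields the guiding centre drifts at v_d = |E×B|/B² = E/B, independent of charge and mass.
v_d = 520/0.74 = 700 m/s.

v_d ≈ 700 m/s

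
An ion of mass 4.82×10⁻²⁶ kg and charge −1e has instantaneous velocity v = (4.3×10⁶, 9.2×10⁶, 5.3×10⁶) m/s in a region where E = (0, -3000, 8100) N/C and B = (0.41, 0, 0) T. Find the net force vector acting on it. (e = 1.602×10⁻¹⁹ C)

F ≈ (0, -3.48×10⁻¹³, 6.03×10⁻¹³) N

v×B = (0, 2.17×10⁶, -3.77×10⁶) N/C.
E + v×B = (0, 2.17×10⁶, -3.76×10⁶) N/C.
F = q(E + v×B) = (−1.602×10⁻¹⁹ C)·(0, 2.17×10⁶, -3.76×10⁶) = (0, -3.48×10⁻¹³, 6.03×10⁻¹³) N.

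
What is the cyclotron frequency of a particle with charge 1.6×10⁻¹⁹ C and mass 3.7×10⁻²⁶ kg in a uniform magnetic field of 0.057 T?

f = |q|B/(2πm).
f = (1.6×10⁻¹⁹)(0.057)/(2π·3.7×10⁻²⁶) ≈ 3.9×10⁴ Hz.

f ≈ 3.9×10⁴ Hz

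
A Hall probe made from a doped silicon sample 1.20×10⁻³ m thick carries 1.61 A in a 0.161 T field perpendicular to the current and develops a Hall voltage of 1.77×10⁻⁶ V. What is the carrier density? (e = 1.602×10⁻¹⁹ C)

n ≈ 7.62×10²⁶ m⁻³

From V_H = IB/(n e t), n = IB/(V_H e t).
n = (1.61)(0.161)/((1.77×10⁻⁶)(1.602×10⁻¹⁹)(1.20×10⁻³)) ≈ 7.62×10²⁶ m⁻³.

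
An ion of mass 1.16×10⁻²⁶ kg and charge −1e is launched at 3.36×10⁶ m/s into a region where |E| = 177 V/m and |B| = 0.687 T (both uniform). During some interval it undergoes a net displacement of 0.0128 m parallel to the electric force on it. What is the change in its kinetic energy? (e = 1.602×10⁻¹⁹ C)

ΔKE ≈ 3.63×10⁻¹⁹ J

The magnetic force is always ⟂ v and does no work; only the electric force changes KE.
ΔKE = F_E · d = |q|E d = (1.602×10⁻¹⁹)(177)(0.0128) ≈ 3.63×10⁻¹⁹ J.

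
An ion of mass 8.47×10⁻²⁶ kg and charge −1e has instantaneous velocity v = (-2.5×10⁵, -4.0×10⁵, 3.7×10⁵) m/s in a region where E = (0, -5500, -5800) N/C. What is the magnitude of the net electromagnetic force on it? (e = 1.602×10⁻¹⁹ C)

Only an electric field acts, so F = qE = (−1.602×10⁻¹⁹ C)·(0, -5500, -5800) = (0, 8.81×10⁻¹⁶, 9.29×10⁻¹⁶) N.
|F| = 1.28×10⁻¹⁵ N.

|F| ≈ 1.28×10⁻¹⁵ N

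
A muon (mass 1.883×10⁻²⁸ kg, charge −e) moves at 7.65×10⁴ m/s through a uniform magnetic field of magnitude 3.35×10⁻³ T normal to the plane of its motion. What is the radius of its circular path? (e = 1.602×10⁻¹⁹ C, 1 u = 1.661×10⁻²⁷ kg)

r ≈ 0.0268 m

The magnetic force provides the centripetal force: |q|vB = mv²/r.
r = mv/(|q|B) = (1.883×10⁻²⁸)(7.65×10⁴)/((1.602×10⁻¹⁹)(3.35×10⁻³)) ≈ 0.0268 m.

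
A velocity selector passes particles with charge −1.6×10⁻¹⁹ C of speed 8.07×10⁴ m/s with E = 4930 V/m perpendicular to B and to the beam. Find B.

B = 0.0611 T

Balance of forces in the selector: qE = qvB ⇒ B = E/v.
B = 4930/8.07×10⁴ = 0.0611 T.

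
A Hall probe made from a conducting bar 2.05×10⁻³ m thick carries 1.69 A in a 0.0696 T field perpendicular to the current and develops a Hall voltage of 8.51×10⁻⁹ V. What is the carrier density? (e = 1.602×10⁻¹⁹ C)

n ≈ 4.21×10²⁸ m⁻³

From V_H = IB/(n e t), n = IB/(V_H e t).
n = (1.69)(0.0696)/((8.51×10⁻⁹)(1.602×10⁻¹⁹)(2.05×10⁻³)) ≈ 4.21×10²⁸ m⁻³.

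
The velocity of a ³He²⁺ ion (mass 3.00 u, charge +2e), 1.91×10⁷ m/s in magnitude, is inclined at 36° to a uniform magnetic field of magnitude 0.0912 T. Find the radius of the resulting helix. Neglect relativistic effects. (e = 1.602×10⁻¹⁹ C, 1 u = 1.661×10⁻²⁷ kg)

v⊥ = v sinθ = 1.91×10⁷·sin36° ≈ 1.123×10⁷ m/s.
r = m v⊥/(|q|B) = (4.983×10⁻²⁷)(1.123×10⁷)/((3.204×10⁻¹⁹)(0.0912)) ≈ 1.91 m.

r ≈ 1.91 m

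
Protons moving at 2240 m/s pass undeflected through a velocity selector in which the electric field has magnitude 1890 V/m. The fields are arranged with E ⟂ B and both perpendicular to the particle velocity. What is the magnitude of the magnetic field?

Balance of forces in the selector: qE = qvB ⇒ B = E/v.
B = 1890/2240 = 0.844 T.

B = 0.844 T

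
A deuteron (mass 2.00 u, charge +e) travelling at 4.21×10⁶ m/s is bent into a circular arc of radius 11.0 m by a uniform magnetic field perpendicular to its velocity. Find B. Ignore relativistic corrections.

B ≈ 7.94×10⁻³ T

From |q|vB = mv²/r, B = mv/(|q|r).
B = (3.322×10⁻²⁷)(4.21×10⁶)/((1.602×10⁻¹⁹)(11.0)) ≈ 7.94×10⁻³ T.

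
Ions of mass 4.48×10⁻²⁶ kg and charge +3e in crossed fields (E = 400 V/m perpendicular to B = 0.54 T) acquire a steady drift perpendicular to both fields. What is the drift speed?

The steady drift has the magnetic force balancing the electric force, so v_d = E/B.
v_d = 400/0.54 = 740 m/s.

v_d ≈ 740 m/s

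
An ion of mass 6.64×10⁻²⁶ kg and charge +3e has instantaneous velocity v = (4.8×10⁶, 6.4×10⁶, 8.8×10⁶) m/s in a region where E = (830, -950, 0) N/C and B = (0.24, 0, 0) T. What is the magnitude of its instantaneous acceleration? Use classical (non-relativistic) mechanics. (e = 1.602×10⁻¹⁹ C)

|a| ≈ 1.89×10¹³ m/s²

v×B = (0, 2.11×10⁶, -1.54×10⁶) N/C.
E + v×B = (830, 2.11×10⁶, -1.54×10⁶) N/C.
F = q(E + v×B) = (4.806×10⁻¹⁹ C)·(830, 2.11×10⁶, -1.54×10⁶) = (3.99×10⁻¹⁶, 1.01×10⁻¹², -7.38×10⁻¹³) N.
|a| = |F|/m = 1.255×10⁻¹²/6.64×10⁻²⁶ ≈ 1.89×10¹³ m/s².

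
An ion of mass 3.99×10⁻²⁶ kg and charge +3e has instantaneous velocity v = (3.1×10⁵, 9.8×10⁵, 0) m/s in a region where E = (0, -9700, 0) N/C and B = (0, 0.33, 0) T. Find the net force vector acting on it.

v×B = (0, 0, 1.02×10⁵) N/C.
E + v×B = (0, -9700, 1.02×10⁵) N/C.
F = q(E + v×B) = (4.806×10⁻¹⁹ C)·(0, -9700, 1.02×10⁵) = (0, -4.66×10⁻¹⁵, 4.92×10⁻¹⁴) N.

F ≈ (0, -4.66×10⁻¹⁵, 4.92×10⁻¹⁴) N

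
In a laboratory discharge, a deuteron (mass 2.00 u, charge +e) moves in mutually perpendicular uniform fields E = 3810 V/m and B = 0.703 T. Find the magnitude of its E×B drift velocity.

v_d ≈ 5420 m/s

In crossed fields the guiding centre drifts at v_d = |E×B|/B² = E/B, independent of charge and mass.
v_d = 3810/0.703 = 5420 m/s.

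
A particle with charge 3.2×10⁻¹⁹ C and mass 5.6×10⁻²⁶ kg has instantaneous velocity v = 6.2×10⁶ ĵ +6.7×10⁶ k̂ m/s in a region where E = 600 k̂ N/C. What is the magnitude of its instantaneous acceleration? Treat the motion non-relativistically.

Only an electric field acts, so F = qE = (3.2×10⁻¹⁹ C)·(0, 0, 600) = (0, 0, 1.92×10⁻¹⁶) N.
|a| = |F|/m = 1.920×10⁻¹⁶/5.6×10⁻²⁶ ≈ 3.43×10⁹ m/s².

|a| ≈ 3.43×10⁹ m/s²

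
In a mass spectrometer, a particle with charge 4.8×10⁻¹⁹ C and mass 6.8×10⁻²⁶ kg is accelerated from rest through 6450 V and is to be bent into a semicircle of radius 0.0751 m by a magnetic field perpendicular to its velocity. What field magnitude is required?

v = √(2|q|V/m) = √(2·4.8×10⁻¹⁹·6450/6.8×10⁻²⁶) ≈ 3.018×10⁵ m/s.
B = mv/(|q|r) = (6.8×10⁻²⁶)(3.018×10⁵)/((4.8×10⁻¹⁹)(0.0751)) ≈ 0.569 T.

B ≈ 0.569 T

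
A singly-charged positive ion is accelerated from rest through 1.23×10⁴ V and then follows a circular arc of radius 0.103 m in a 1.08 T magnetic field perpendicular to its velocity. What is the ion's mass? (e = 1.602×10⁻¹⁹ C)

m ≈ 8.06×10⁻²⁶ kg

Combine |q|V = ½mv² and r = mv/(|q|B): eliminate v to get m = qB²r²/(2V).
m = (1.602×10⁻¹⁹)(1.08)²(0.103)²/(2·1.23×10⁴) ≈ 8.06×10⁻²⁶ kg.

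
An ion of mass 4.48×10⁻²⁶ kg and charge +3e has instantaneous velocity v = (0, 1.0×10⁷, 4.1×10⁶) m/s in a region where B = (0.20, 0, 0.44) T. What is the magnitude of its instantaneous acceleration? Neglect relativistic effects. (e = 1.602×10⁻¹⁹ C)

|a| ≈ 5.26×10¹³ m/s²

v×B = (4.40×10⁶, 8.20×10⁵, -2.00×10⁶) N/C.
F = q v×B = (4.806×10⁻¹⁹ C)·(4.40×10⁶, 8.20×10⁵, -2.00×10⁶) = (2.11×10⁻¹², 3.94×10⁻¹³, -9.61×10⁻¹³) N.
|a| = |F|/m = 2.356×10⁻¹²/4.48×10⁻²⁶ ≈ 5.26×10¹³ m/s².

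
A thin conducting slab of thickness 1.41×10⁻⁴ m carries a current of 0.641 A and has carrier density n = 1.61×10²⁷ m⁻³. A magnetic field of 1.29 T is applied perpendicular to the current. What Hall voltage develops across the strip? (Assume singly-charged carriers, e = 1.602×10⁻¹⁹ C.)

V_H ≈ 2.27×10⁻⁵ V

V_H = IB/(n e t).
V_H = (0.641)(1.29)/((1.61×10²⁷)(1.602×10⁻¹⁹)(1.41×10⁻⁴)) ≈ 2.27×10⁻⁵ V.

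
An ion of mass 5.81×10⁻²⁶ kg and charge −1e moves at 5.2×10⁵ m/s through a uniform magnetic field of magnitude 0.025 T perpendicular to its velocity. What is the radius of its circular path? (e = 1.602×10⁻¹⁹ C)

r ≈ 7.5 m

The magnetic force provides the centripetal force: |q|vB = mv²/r.
r = mv/(|q|B) = (5.81×10⁻²⁶)(5.2×10⁵)/((1.602×10⁻¹⁹)(0.025)) ≈ 7.5 m.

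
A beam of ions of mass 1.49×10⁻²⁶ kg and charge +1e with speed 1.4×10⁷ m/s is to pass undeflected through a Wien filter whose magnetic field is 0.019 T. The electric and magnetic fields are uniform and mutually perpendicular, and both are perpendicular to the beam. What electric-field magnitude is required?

For straight-line motion qE = qvB, so E = vB.
E = 1.4×10⁷ × 0.019 = 2.7×10⁵ V/m.

E = 2.7×10⁵ V/m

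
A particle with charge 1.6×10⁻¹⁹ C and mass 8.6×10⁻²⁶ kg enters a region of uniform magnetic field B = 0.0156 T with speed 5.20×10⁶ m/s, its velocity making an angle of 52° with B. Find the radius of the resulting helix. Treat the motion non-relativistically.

v⊥ = v sinθ = 5.20×10⁶·sin52° ≈ 4.098×10⁶ m/s.
r = m v⊥/(|q|B) = (8.6×10⁻²⁶)(4.098×10⁶)/((1.6×10⁻¹⁹)(0.0156)) ≈ 141 m.

r ≈ 141 m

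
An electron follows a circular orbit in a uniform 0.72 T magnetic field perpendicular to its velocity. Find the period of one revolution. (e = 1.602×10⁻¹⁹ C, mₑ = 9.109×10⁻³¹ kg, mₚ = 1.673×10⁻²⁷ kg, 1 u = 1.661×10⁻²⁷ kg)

T ≈ 5.0×10⁻¹¹ s

The cyclotron period depends only on m, q, B: T = 2πm/(|q|B).
T = 2π(9.109×10⁻³¹)/((1.602×10⁻¹⁹)(0.72)) ≈ 5.0×10⁻¹¹ s.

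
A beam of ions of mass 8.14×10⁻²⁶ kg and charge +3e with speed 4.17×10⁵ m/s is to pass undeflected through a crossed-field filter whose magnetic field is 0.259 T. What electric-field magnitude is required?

E = 1.08×10⁵ V/m

For straight-line motion qE = qvB, so E = vB.
E = 4.17×10⁵ × 0.259 = 1.08×10⁵ V/m.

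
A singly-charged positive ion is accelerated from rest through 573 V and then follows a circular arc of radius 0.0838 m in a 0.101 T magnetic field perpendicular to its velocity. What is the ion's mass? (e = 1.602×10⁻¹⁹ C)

Combine |q|V = ½mv² and r = mv/(|q|B): eliminate v to get m = qB²r²/(2V).
m = (1.602×10⁻¹⁹)(0.101)²(0.0838)²/(2·573) ≈ 1.00×10⁻²⁶ kg.

m ≈ 1.00×10⁻²⁶ kg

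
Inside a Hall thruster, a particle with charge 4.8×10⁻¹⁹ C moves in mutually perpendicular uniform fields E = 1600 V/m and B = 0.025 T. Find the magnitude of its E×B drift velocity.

v_d ≈ 6.4×10⁴ m/s

The E×B drift speed is v_d = E/B.
v_d = 1600/0.025 = 6.4×10⁴ m/s.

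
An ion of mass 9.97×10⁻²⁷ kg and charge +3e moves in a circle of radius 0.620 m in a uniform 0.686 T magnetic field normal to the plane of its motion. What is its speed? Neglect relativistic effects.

From |q|vB = mv²/r, v = |q|Br/m.
v = (4.806×10⁻¹⁹)(0.686)(0.620)/9.97×10⁻²⁷ ≈ 2.05×10⁷ m/s.

v ≈ 2.05×10⁷ m/s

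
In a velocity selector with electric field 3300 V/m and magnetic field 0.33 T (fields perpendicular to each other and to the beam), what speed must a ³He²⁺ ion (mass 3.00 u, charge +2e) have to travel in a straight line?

v = 1.0×10⁴ m/s

Straight-line motion ⇒ electric and magnetic forces cancel, so E = vB.
v = E/B = 3300/0.33 = 1.0×10⁴ m/s.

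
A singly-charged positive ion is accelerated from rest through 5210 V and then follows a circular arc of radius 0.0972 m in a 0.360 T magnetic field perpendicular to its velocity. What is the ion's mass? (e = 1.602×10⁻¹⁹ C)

m ≈ 1.88×10⁻²⁶ kg

Combine |q|V = ½mv² and r = mv/(|q|B): eliminate v to get m = qB²r²/(2V).
m = (1.602×10⁻¹⁹)(0.360)²(0.0972)²/(2·5210) ≈ 1.88×10⁻²⁶ kg.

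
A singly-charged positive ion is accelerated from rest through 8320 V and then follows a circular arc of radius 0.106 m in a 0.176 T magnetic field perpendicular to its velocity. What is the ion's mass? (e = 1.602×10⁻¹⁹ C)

Combine |q|V = ½mv² and r = mv/(|q|B): eliminate v to get m = qB²r²/(2V).
m = (1.602×10⁻¹⁹)(0.176)²(0.106)²/(2·8320) ≈ 3.35×10⁻²⁷ kg.

m ≈ 3.35×10⁻²⁷ kg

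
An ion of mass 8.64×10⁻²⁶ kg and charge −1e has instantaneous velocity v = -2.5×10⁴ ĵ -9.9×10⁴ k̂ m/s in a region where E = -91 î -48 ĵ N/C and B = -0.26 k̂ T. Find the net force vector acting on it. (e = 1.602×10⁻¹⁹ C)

F ≈ (-1.03×10⁻¹⁵, 7.69×10⁻¹⁸, 0) N

v×B = (6500, 0, 0) N/C.
E + v×B = (6410, -48.0, 0) N/C.
F = q(E + v×B) = (−1.602×10⁻¹⁹ C)·(6410, -48.0, 0) = (-1.03×10⁻¹⁵, 7.69×10⁻¹⁸, 0) N.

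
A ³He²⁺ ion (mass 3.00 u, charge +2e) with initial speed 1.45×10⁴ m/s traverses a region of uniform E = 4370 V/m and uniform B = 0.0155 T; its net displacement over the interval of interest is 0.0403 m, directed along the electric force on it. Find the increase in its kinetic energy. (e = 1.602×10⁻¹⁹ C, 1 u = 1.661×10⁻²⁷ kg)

ΔKE ≈ 5.64×10⁻¹⁷ J

The magnetic force is always ⟂ v and does no work; only the electric force changes KE.
ΔKE = F_E · d = |q|E d = (3.204×10⁻¹⁹)(4370)(0.0403) ≈ 5.64×10⁻¹⁷ J.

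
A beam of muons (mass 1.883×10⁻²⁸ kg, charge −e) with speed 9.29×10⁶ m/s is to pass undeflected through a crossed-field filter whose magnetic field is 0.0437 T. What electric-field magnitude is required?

E = 4.06×10⁵ V/m

For straight-line motion qE = qvB, so E = vB.
E = 9.29×10⁶ × 0.0437 = 4.06×10⁵ V/m.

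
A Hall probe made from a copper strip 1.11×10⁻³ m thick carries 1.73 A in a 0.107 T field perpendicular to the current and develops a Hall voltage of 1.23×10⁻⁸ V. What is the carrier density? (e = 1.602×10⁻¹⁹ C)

From V_H = IB/(n e t), n = IB/(V_H e t).
n = (1.73)(0.107)/((1.23×10⁻⁸)(1.602×10⁻¹⁹)(1.11×10⁻³)) ≈ 8.46×10²⁸ m⁻³.

n ≈ 8.46×10²⁸ m⁻³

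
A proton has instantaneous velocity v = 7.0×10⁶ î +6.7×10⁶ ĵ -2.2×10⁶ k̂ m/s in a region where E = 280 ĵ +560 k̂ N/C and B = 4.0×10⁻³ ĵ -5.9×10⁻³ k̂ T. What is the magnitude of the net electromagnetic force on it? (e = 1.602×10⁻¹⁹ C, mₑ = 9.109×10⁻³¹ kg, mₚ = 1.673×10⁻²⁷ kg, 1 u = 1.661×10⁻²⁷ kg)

|F| ≈ 9.46×10⁻¹⁵ N

v×B = (-3.07×10⁴, 4.13×10⁴, 2.80×10⁴) N/C.
E + v×B = (-3.07×10⁴, 4.16×10⁴, 2.86×10⁴) N/C.
F = q(E + v×B) = (1.602×10⁻¹⁹ C)·(-3.07×10⁴, 4.16×10⁴, 2.86×10⁴) = (-4.92×10⁻¹⁵, 6.66×10⁻¹⁵, 4.58×10⁻¹⁵) N.
|F| = 9.46×10⁻¹⁵ N.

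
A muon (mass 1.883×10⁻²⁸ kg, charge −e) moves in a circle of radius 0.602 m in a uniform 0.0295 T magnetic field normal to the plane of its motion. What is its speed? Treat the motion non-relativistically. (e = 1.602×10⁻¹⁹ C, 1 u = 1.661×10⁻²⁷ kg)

v ≈ 1.51×10⁷ m/s

From |q|vB = mv²/r, v = |q|Br/m.
v = (1.602×10⁻¹⁹)(0.0295)(0.602)/1.883×10⁻²⁸ ≈ 1.51×10⁷ m/s.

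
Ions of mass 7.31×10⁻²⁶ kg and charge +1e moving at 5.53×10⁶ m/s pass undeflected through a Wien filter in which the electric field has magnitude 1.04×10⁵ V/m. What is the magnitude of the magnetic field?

Balance of forces in the selector: qE = qvB ⇒ B = E/v.
B = 1.04×10⁵/5.53×10⁶ = 0.0188 T.

B = 0.0188 T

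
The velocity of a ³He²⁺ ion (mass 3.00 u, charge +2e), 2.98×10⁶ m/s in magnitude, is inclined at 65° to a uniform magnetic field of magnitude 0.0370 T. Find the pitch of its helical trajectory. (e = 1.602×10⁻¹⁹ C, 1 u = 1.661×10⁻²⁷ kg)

v∥ = v cosθ = 2.98×10⁶·cos65° ≈ 1.259×10⁶ m/s.
T = 2πm/(|q|B) = 2π(4.983×10⁻²⁷)/((3.204×10⁻¹⁹)(0.0370)) ≈ 2.641×10⁻⁶ s.
pitch = v∥ T = (1.259×10⁶)(2.641×10⁻⁶) ≈ 3.33 m.

p ≈ 3.33 m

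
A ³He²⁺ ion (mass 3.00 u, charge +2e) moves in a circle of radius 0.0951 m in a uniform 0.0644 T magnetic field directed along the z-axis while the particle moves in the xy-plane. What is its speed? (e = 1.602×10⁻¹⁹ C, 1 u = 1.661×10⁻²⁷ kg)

v ≈ 3.94×10⁵ m/s

From |q|vB = mv²/r, v = |q|Br/m.
v = (3.204×10⁻¹⁹)(0.0644)(0.0951)/4.983×10⁻²⁷ ≈ 3.94×10⁵ m/s.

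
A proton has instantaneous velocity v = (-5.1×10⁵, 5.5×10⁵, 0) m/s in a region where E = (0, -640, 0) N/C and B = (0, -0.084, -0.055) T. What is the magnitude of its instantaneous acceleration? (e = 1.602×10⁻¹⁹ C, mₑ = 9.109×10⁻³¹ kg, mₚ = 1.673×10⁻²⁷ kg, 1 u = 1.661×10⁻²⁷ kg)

|a| ≈ 5.72×10¹² m/s²

v×B = (-3.02×10⁴, -2.80×10⁴, 4.28×10⁴) N/C.
E + v×B = (-3.02×10⁴, -2.87×10⁴, 4.28×10⁴) N/C.
F = q(E + v×B) = (1.602×10⁻¹⁹ C)·(-3.02×10⁴, -2.87×10⁴, 4.28×10⁴) = (-4.85×10⁻¹⁵, -4.60×10⁻¹⁵, 6.86×10⁻¹⁵) N.
|a| = |F|/m = 9.576×10⁻¹⁵/1.673×10⁻²⁷ ≈ 5.72×10¹² m/s².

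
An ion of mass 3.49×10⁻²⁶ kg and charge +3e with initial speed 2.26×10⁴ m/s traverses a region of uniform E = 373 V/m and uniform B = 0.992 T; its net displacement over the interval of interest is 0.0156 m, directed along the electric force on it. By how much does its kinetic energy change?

The magnetic force is always ⟂ v and does no work; only the electric force changes KE.
ΔKE = F_E · d = |q|E d = (4.806×10⁻¹⁹)(373)(0.0156) ≈ 2.80×10⁻¹⁸ J.

ΔKE ≈ 2.80×10⁻¹⁸ J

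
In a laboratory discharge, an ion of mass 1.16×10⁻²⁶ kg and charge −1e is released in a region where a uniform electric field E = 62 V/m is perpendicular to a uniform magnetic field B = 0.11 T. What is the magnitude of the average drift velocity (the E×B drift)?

In crossed fields the guiding centre drifts at v_d = |E×B|/B² = E/B, independent of charge and mass.
v_d = 62/0.11 = 560 m/s.

v_d ≈ 560 m/s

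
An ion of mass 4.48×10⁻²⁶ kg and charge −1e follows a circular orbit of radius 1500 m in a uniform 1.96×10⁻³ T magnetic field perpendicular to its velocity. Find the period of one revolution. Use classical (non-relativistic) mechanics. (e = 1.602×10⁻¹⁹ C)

The cyclotron period depends only on m, q, B: T = 2πm/(|q|B).
T = 2π(4.48×10⁻²⁶)/((1.602×10⁻¹⁹)(1.96×10⁻³)) ≈ 8.96×10⁻⁴ s.

T ≈ 8.96×10⁻⁴ s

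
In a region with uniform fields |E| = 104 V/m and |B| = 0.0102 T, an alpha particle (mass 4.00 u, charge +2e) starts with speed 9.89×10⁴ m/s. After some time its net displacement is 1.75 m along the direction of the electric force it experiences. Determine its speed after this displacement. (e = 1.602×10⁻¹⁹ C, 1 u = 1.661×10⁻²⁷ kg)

B does no work; ΔKE = |q|E d.
½mv_f² = ½mv₀² + |q|Ed = ½(6.644×10⁻²⁷)(9.89×10⁴)² + (3.204×10⁻¹⁹)(104)(1.75) ≈ 3.249×10⁻¹⁷ J + 5.831×10⁻¹⁷ J ≈ 9.081×10⁻¹⁷ J.
v_f = √(2·9.081×10⁻¹⁷/6.644×10⁻²⁷) ≈ 1.65×10⁵ m/s.

v_f ≈ 1.65×10⁵ m/s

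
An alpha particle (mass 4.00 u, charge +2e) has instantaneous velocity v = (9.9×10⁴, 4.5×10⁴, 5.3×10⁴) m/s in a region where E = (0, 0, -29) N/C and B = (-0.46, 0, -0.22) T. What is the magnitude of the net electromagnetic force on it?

v×B = (-9900, -2600, 2.07×10⁴) N/C.
E + v×B = (-9900, -2600, 2.07×10⁴) N/C.
F = q(E + v×B) = (3.204×10⁻¹⁹ C)·(-9900, -2600, 2.07×10⁴) = (-3.17×10⁻¹⁵, -8.33×10⁻¹⁶, 6.62×10⁻¹⁵) N.
|F| = 7.39×10⁻¹⁵ N.

|F| ≈ 7.39×10⁻¹⁵ N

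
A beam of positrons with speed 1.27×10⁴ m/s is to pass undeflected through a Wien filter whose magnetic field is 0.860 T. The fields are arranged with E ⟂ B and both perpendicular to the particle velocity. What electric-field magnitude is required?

E = 1.09×10⁴ V/m

For straight-line motion qE = qvB, so E = vB.
E = 1.27×10⁴ × 0.860 = 1.09×10⁴ V/m.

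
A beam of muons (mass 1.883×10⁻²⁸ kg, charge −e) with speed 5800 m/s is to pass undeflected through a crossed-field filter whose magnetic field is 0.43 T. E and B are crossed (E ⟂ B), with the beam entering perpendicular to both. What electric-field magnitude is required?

E = 2500 V/m

For straight-line motion qE = qvB, so E = vB.
E = 5800 × 0.43 = 2500 V/m.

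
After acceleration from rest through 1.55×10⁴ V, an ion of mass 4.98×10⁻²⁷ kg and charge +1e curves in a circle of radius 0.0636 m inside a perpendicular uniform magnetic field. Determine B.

v = √(2|q|V/m) = √(2·1.602×10⁻¹⁹·1.55×10⁴/4.98×10⁻²⁷) ≈ 9.986×10⁵ m/s.
B = mv/(|q|r) = (4.98×10⁻²⁷)(9.986×10⁵)/((1.602×10⁻¹⁹)(0.0636)) ≈ 0.488 T.

B ≈ 0.488 T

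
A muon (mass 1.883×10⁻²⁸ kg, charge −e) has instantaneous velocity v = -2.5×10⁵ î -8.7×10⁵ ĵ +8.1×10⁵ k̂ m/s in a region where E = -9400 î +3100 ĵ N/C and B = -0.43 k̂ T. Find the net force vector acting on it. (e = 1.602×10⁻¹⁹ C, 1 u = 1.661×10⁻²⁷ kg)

v×B = (3.74×10⁵, -1.08×10⁵, 0) N/C.
E + v×B = (3.65×10⁵, -1.04×10⁵, 0) N/C.
F = q(E + v×B) = (−1.602×10⁻¹⁹ C)·(3.65×10⁵, -1.04×10⁵, 0) = (-5.84×10⁻¹⁴, 1.67×10⁻¹⁴, 0) N.

F ≈ (-5.84×10⁻¹⁴, 1.67×10⁻¹⁴, 0) N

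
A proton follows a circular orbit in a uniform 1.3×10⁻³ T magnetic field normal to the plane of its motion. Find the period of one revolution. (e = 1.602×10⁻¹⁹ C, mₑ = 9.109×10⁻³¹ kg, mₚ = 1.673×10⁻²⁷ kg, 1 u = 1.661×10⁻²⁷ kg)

The cyclotron period depends only on m, q, B: T = 2πm/(|q|B).
T = 2π(1.673×10⁻²⁷)/((1.602×10⁻¹⁹)(1.3×10⁻³)) ≈ 5.0×10⁻⁵ s.

T ≈ 5.0×10⁻⁵ s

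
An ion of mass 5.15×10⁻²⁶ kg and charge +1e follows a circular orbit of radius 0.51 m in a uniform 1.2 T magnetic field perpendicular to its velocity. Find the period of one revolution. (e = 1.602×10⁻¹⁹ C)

T ≈ 1.7×10⁻⁶ s

The cyclotron period depends only on m, q, B: T = 2πm/(|q|B).
T = 2π(5.15×10⁻²⁶)/((1.602×10⁻¹⁹)(1.2)) ≈ 1.7×10⁻⁶ s.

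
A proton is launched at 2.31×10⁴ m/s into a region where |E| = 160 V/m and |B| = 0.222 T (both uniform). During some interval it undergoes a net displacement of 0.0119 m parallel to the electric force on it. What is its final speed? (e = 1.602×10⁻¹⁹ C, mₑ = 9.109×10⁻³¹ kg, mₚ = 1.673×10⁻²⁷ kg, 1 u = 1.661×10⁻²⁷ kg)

v_f ≈ 3.00×10⁴ m/s

B does no work; ΔKE = |q|E d.
½mv_f² = ½mv₀² + |q|Ed = ½(1.673×10⁻²⁷)(2.31×10⁴)² + (1.602×10⁻¹⁹)(160)(0.0119) ≈ 4.464×10⁻¹⁹ J + 3.050×10⁻¹⁹ J ≈ 7.514×10⁻¹⁹ J.
v_f = √(2·7.514×10⁻¹⁹/1.673×10⁻²⁷) ≈ 3.00×10⁴ m/s.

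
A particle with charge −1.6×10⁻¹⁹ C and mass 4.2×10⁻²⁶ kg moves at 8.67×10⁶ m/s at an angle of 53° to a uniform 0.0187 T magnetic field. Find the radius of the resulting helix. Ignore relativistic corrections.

r ≈ 97.2 m

v⊥ = v sinθ = 8.67×10⁶·sin53° ≈ 6.924×10⁶ m/s.
r = m v⊥/(|q|B) = (4.2×10⁻²⁶)(6.924×10⁶)/((1.6×10⁻¹⁹)(0.0187)) ≈ 97.2 m.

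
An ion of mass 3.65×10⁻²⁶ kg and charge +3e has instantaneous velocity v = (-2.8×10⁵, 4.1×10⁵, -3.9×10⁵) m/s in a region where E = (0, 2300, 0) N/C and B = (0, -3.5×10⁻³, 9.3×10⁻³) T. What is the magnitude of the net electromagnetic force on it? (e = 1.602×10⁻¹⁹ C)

v×B = (2450, 2600, 980) N/C.
E + v×B = (2450, 4900, 980) N/C.
F = q(E + v×B) = (4.806×10⁻¹⁹ C)·(2450, 4900, 980) = (1.18×10⁻¹⁵, 2.36×10⁻¹⁵, 4.71×10⁻¹⁶) N.
|F| = 2.68×10⁻¹⁵ N.

|F| ≈ 2.68×10⁻¹⁵ N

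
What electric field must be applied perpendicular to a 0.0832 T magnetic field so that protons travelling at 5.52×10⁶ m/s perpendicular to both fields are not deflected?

E = 4.59×10⁵ V/m

For straight-line motion qE = qvB, so E = vB.
E = 5.52×10⁶ × 0.0832 = 4.59×10⁵ V/m.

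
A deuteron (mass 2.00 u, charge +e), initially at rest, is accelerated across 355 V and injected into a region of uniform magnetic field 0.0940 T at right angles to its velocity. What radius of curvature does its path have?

r ≈ 0.0408 m

Acceleration: |q|V = ½mv² ⇒ v = √(2|q|V/m) = √(2·1.602×10⁻¹⁹·355/3.322×10⁻²⁷) ≈ 1.850×10⁵ m/s.
In the field: r = mv/(|q|B) = (3.322×10⁻²⁷)(1.850×10⁵)/((1.602×10⁻¹⁹)(0.0940)) ≈ 0.0408 m.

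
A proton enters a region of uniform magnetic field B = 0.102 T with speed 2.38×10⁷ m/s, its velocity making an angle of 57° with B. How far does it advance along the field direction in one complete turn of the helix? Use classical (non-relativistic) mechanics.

v∥ = v cosθ = 2.38×10⁷·cos57° ≈ 1.296×10⁷ m/s.
T = 2πm/(|q|B) = 2π(1.673×10⁻²⁷)/((1.602×10⁻¹⁹)(0.102)) ≈ 6.433×10⁻⁷ s.
pitch = v∥ T = (1.296×10⁷)(6.433×10⁻⁷) ≈ 8.34 m.

p ≈ 8.34 m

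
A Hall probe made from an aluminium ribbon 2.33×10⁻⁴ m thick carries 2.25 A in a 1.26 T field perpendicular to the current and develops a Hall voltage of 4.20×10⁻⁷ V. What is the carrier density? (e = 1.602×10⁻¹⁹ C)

n ≈ 1.81×10²⁹ m⁻³

From V_H = IB/(n e t), n = IB/(V_H e t).
n = (2.25)(1.26)/((4.20×10⁻⁷)(1.602×10⁻¹⁹)(2.33×10⁻⁴)) ≈ 1.81×10²⁹ m⁻³.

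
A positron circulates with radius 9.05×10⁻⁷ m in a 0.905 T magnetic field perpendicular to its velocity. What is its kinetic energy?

KE ≈ 0.0590 eV

v = |q|Br/m, then KE = ½mv² = (qBr)²/(2m).
v = (1.602×10⁻¹⁹)(0.905)(9.05×10⁻⁷)/9.109×10⁻³¹ ≈ 1.440×10⁵ m/s.
KE = ½(9.109×10⁻³¹)(1.440×10⁵)² ≈ 9.45×10⁻²¹ J = 0.0590 eV.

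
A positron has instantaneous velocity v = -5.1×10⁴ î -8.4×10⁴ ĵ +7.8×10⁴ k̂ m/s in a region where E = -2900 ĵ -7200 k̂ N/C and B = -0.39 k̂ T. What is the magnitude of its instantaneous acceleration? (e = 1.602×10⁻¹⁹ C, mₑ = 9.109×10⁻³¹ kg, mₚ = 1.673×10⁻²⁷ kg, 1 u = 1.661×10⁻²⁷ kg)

|a| ≈ 7.13×10¹⁵ m/s²

v×B = (3.28×10⁴, -1.99×10⁴, 0) N/C.
E + v×B = (3.28×10⁴, -2.28×10⁴, -7200) N/C.
F = q(E + v×B) = (1.602×10⁻¹⁹ C)·(3.28×10⁴, -2.28×10⁴, -7200) = (5.25×10⁻¹⁵, -3.65×10⁻¹⁵, -1.15×10⁻¹⁵) N.
|a| = |F|/m = 6.496×10⁻¹⁵/9.109×10⁻³¹ ≈ 7.13×10¹⁵ m/s².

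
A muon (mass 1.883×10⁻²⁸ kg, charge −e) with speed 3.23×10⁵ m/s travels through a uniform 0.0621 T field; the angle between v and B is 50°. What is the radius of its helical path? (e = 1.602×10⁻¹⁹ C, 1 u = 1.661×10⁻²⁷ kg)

v⊥ = v sinθ = 3.23×10⁵·sin50° ≈ 2.474×10⁵ m/s.
r = m v⊥/(|q|B) = (1.883×10⁻²⁸)(2.474×10⁵)/((1.602×10⁻¹⁹)(0.0621)) ≈ 4.68×10⁻³ m.

r ≈ 4.68×10⁻³ m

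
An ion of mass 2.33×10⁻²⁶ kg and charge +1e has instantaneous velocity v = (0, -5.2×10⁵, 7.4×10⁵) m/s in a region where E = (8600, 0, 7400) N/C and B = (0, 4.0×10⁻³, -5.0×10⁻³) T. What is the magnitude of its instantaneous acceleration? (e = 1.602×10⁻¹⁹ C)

|a| ≈ 7.61×10¹⁰ m/s²

v×B = (-360, 0, 0) N/C.
E + v×B = (8240, 0, 7400) N/C.
F = q(E + v×B) = (1.602×10⁻¹⁹ C)·(8240, 0, 7400) = (1.32×10⁻¹⁵, 0, 1.19×10⁻¹⁵) N.
|a| = |F|/m = 1.774×10⁻¹⁵/2.33×10⁻²⁶ ≈ 7.61×10¹⁰ m/s².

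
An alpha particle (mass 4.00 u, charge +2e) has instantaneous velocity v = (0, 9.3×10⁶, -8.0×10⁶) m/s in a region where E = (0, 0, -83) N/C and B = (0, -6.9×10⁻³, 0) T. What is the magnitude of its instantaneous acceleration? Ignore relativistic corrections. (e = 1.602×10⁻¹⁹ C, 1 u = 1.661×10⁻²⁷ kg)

v×B = (-5.52×10⁴, 0, 0) N/C.
E + v×B = (-5.52×10⁴, 0, -83.0) N/C.
F = q(E + v×B) = (3.204×10⁻¹⁹ C)·(-5.52×10⁴, 0, -83.0) = (-1.77×10⁻¹⁴, 0, -2.66×10⁻¹⁷) N.
|a| = |F|/m = 1.769×10⁻¹⁴/6.644×10⁻²⁷ ≈ 2.66×10¹² m/s².

|a| ≈ 2.66×10¹² m/s²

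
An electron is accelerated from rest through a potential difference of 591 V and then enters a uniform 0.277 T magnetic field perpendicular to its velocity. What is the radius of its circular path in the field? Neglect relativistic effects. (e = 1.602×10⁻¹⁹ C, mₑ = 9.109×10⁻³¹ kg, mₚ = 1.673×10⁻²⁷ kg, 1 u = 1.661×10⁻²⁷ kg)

r ≈ 2.96×10⁻⁴ m

Acceleration: |q|V = ½mv² ⇒ v = √(2|q|V/m) = √(2·1.602×10⁻¹⁹·591/9.109×10⁻³¹) ≈ 1.442×10⁷ m/s.
In the field: r = mv/(|q|B) = (9.109×10⁻³¹)(1.442×10⁷)/((1.602×10⁻¹⁹)(0.277)) ≈ 2.96×10⁻⁴ m.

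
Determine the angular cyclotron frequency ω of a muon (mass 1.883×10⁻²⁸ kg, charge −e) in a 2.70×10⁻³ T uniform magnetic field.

ω ≈ 2.30×10⁶ rad/s

ω = |q|B/m.
ω = (1.602×10⁻¹⁹)(2.70×10⁻³)/1.883×10⁻²⁸ ≈ 2.30×10⁶ rad/s.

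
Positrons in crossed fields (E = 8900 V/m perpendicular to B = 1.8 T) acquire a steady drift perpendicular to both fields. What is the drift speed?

In crossed fields the guiding centre drifts at v_d = |E×B|/B² = E/B, independent of charge and mass.
v_d = 8900/1.8 = 4900 m/s.

v_d ≈ 4900 m/s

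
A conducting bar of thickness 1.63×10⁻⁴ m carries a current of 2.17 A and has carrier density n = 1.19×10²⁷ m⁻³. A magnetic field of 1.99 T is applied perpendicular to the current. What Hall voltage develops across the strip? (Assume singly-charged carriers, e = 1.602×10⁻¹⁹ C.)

V_H = IB/(n e t).
V_H = (2.17)(1.99)/((1.19×10²⁷)(1.602×10⁻¹⁹)(1.63×10⁻⁴)) ≈ 1.39×10⁻⁴ V.

V_H ≈ 1.39×10⁻⁴ V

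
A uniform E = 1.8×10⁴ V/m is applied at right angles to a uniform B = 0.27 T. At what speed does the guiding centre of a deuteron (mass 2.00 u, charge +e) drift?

v_d ≈ 6.7×10⁴ m/s

The steady drift has the magnetic force balancing the electric force, so v_d = E/B.
v_d = 1.8×10⁴/0.27 = 6.7×10⁴ m/s.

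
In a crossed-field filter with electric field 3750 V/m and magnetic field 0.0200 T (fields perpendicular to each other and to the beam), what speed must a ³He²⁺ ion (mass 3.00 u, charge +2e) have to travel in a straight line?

v = 1.88×10⁵ m/s

For undeflected motion the electric and magnetic forces balance: qE = qvB.
v = E/B = 3750/0.0200 = 1.88×10⁵ m/s.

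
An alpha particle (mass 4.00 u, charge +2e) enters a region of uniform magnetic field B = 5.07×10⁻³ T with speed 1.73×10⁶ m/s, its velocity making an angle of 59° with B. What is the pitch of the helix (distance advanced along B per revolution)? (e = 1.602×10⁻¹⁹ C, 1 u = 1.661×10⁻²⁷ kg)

p ≈ 22.9 m

v∥ = v cosθ = 1.73×10⁶·cos59° ≈ 8.910×10⁵ m/s.
T = 2πm/(|q|B) = 2π(6.644×10⁻²⁷)/((3.204×10⁻¹⁹)(5.07×10⁻³)) ≈ 2.570×10⁻⁵ s.
pitch = v∥ T = (8.910×10⁵)(2.570×10⁻⁵) ≈ 22.9 m.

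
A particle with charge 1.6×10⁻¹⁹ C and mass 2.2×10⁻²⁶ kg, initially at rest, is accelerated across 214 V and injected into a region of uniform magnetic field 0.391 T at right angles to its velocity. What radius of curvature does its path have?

Acceleration: |q|V = ½mv² ⇒ v = √(2|q|V/m) = √(2·1.6×10⁻¹⁹·214/2.2×10⁻²⁶) ≈ 5.579×10⁴ m/s.
In the field: r = mv/(|q|B) = (2.2×10⁻²⁶)(5.579×10⁴)/((1.6×10⁻¹⁹)(0.391)) ≈ 0.0196 m.

r ≈ 0.0196 m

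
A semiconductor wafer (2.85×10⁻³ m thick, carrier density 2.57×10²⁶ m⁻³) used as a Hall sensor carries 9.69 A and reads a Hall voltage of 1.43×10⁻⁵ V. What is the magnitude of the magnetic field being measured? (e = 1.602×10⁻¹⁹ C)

B ≈ 0.173 T

From V_H = IB/(n e t), B = V_H n e t / I.
B = (1.43×10⁻⁵)(2.57×10²⁶)(1.602×10⁻¹⁹)(2.85×10⁻³)/9.69 ≈ 0.173 T.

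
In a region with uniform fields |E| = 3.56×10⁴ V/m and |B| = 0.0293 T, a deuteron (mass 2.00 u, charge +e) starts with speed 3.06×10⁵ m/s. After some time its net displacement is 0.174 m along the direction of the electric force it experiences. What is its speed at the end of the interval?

B does no work; ΔKE = |q|E d.
½mv_f² = ½mv₀² + |q|Ed = ½(3.322×10⁻²⁷)(3.06×10⁵)² + (1.602×10⁻¹⁹)(3.56×10⁴)(0.174) ≈ 1.555×10⁻¹⁶ J + 9.923×10⁻¹⁶ J ≈ 1.148×10⁻¹⁵ J.
v_f = √(2·1.148×10⁻¹⁵/3.322×10⁻²⁷) ≈ 8.31×10⁵ m/s.

v_f ≈ 8.31×10⁵ m/s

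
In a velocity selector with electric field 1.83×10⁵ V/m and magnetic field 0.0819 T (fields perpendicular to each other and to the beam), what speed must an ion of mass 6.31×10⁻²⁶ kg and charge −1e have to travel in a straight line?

For undeflected motion the electric and magnetic forces balance: qE = qvB.
v = E/B = 1.83×10⁵/0.0819 = 2.23×10⁶ m/s.

v = 2.23×10⁶ m/s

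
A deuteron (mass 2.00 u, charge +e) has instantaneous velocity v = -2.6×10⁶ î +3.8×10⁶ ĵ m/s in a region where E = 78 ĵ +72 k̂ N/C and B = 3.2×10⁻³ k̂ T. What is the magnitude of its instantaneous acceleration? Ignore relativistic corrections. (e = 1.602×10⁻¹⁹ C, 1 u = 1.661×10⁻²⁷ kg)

v×B = (1.22×10⁴, 8320, 0) N/C.
E + v×B = (1.22×10⁴, 8400, 72.0) N/C.
F = q(E + v×B) = (1.602×10⁻¹⁹ C)·(1.22×10⁴, 8400, 72.0) = (1.95×10⁻¹⁵, 1.35×10⁻¹⁵, 1.15×10⁻¹⁷) N.
|a| = |F|/m = 2.367×10⁻¹⁵/3.322×10⁻²⁷ ≈ 7.13×10¹¹ m/s².

|a| ≈ 7.13×10¹¹ m/s²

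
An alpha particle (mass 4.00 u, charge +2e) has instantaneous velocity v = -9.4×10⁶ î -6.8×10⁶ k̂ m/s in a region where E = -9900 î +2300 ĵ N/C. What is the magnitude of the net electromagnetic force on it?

Only an electric field acts, so F = qE = (3.204×10⁻¹⁹ C)·(-9900, 2300, 0) = (-3.17×10⁻¹⁵, 7.37×10⁻¹⁶, 0) N.
|F| = 3.26×10⁻¹⁵ N.

|F| ≈ 3.26×10⁻¹⁵ N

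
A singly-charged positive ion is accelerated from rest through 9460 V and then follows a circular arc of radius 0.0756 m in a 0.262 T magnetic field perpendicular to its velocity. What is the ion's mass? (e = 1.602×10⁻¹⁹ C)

m ≈ 3.32×10⁻²⁷ kg

Combine |q|V = ½mv² and r = mv/(|q|B): eliminate v to get m = qB²r²/(2V).
m = (1.602×10⁻¹⁹)(0.262)²(0.0756)²/(2·9460) ≈ 3.32×10⁻²⁷ kg.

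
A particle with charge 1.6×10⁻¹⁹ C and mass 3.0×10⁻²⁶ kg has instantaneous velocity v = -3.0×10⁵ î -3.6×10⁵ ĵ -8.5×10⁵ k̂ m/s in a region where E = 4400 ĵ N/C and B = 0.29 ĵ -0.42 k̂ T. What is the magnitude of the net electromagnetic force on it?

|F| ≈ 6.80×10⁻¹⁴ N

v×B = (3.98×10⁵, -1.26×10⁵, -8.70×10⁴) N/C.
E + v×B = (3.98×10⁵, -1.22×10⁵, -8.70×10⁴) N/C.
F = q(E + v×B) = (1.6×10⁻¹⁹ C)·(3.98×10⁵, -1.22×10⁵, -8.70×10⁴) = (6.36×10⁻¹⁴, -1.95×10⁻¹⁴, -1.39×10⁻¹⁴) N.
|F| = 6.80×10⁻¹⁴ N.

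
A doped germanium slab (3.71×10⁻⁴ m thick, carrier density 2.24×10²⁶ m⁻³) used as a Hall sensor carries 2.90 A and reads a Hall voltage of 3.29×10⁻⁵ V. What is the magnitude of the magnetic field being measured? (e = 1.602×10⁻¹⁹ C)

From V_H = IB/(n e t), B = V_H n e t / I.
B = (3.29×10⁻⁵)(2.24×10²⁶)(1.602×10⁻¹⁹)(3.71×10⁻⁴)/2.90 ≈ 0.151 T.

B ≈ 0.151 T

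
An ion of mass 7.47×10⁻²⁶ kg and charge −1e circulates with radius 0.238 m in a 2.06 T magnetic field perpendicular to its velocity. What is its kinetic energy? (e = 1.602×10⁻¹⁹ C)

KE ≈ 2.58×10⁵ eV

v = |q|Br/m, then KE = ½mv² = (qBr)²/(2m).
v = (1.602×10⁻¹⁹)(2.06)(0.238)/7.47×10⁻²⁶ ≈ 1.051×10⁶ m/s.
KE = ½(7.47×10⁻²⁶)(1.051×10⁶)² ≈ 4.13×10⁻¹⁴ J = 2.58×10⁵ eV.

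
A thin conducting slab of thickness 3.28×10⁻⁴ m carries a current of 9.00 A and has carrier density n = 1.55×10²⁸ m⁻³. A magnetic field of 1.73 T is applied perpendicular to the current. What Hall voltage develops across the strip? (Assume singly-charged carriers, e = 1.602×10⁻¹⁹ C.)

V_H ≈ 1.91×10⁻⁵ V

V_H = IB/(n e t).
V_H = (9.00)(1.73)/((1.55×10²⁸)(1.602×10⁻¹⁹)(3.28×10⁻⁴)) ≈ 1.91×10⁻⁵ V.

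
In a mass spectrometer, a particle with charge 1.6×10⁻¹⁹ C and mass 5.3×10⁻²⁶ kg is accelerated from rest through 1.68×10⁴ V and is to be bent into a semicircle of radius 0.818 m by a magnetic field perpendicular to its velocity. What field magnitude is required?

v = √(2|q|V/m) = √(2·1.6×10⁻¹⁹·1.68×10⁴/5.3×10⁻²⁶) ≈ 3.185×10⁵ m/s.
B = mv/(|q|r) = (5.3×10⁻²⁶)(3.185×10⁵)/((1.6×10⁻¹⁹)(0.818)) ≈ 0.129 T.

B ≈ 0.129 T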